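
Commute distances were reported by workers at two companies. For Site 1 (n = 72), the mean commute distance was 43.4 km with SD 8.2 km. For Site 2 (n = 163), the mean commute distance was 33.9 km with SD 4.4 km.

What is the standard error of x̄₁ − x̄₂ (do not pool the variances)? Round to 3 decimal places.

Per-group SEs: s₁/√n₁ = 8.2/√72 = 0.9664, s₂/√n₂ = 4.4/√163 = 0.3446.
Unpooled SE of the difference: √(0.93392896 + 0.11874916) = 1.0260.

1.026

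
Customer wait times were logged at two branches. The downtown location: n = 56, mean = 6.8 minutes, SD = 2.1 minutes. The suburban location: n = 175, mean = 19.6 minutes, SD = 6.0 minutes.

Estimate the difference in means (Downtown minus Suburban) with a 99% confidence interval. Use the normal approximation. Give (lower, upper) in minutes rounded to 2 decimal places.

(-14.17, -11.43)

Standard errors of each mean: 2.1/√56 = 0.2806 and 6.0/√175 = 0.4536.
SE(x̄₁ − x̄₂) = √(0.2806² + 0.4536²) = 0.5334 for independent samples with unequal variances.
With z* = 2.576, the margin is 2.576 × 0.5334 = 1.3740.
x̄₁ − x̄₂ = 6.8 − 19.6 = -12.8000; the interval is -12.8000 ± 1.3740 = (-14.17, -11.43).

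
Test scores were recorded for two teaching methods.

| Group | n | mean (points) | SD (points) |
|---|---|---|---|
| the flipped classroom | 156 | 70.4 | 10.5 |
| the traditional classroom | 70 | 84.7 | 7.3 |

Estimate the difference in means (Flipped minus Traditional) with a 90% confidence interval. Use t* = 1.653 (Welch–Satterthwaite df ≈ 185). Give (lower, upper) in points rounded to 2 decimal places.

Standard errors of each mean: 10.5/√156 = 0.8407 and 7.3/√70 = 0.8725.
SE(x̄₁ − x̄₂) = √(0.8407² + 0.8725²) = 1.2116 for independent samples with unequal variances.
With t* = 1.653, the margin is 1.653 × 1.2116 = 2.0028.
x̄₁ − x̄₂ = 70.4 − 84.7 = -14.3000; the interval is -14.3000 ± 2.0028 = (-16.30, -12.30).

(-16.30, -12.30)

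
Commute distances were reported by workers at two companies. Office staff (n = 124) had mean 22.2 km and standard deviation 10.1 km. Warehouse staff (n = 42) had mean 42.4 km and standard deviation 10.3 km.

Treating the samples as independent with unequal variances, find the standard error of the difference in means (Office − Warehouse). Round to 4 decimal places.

Per-group SEs: s₁/√n₁ = 10.1/√124 = 0.9070, s₂/√n₂ = 10.3/√42 = 1.5893.
Unpooled SE of the difference: √(0.822649 + 2.52587449) = 1.8299.

1.8299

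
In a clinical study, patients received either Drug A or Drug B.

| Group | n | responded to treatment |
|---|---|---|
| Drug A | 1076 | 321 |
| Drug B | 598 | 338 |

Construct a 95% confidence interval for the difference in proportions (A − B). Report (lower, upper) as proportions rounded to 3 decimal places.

(-0.315, -0.219)

p̂₁ = 321/1076 = 0.2983 and p̂₂ = 338/598 = 0.5652.
SE₁ = √(p̂₁(1−p̂₁)/n₁) = √(0.2983·0.7017/1076) = 0.01395; SE₂ = √(0.5652·0.4348/598) = 0.02027.
Independent samples: SE of the difference = √(SE₁² + SE₂²) = √(0.0001946025 + 0.0004108729) = 0.02461.
z* for 95% confidence is 1.960, so the margin of error is 1.960 × 0.02461 = 0.04824.
Point estimate p̂₁ − p̂₂ = 0.2983 − 0.5652 = -0.2669.
-0.2669 ± 0.04824 → (-0.315, -0.219).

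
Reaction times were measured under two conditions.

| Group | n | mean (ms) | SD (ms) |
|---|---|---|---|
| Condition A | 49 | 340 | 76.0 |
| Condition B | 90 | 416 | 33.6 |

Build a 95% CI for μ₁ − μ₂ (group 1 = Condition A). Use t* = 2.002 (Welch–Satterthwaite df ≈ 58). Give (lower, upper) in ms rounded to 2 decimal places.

Standard errors of each mean: 76.0/√49 = 10.8571 and 33.6/√90 = 3.5418.
SE(x̄₁ − x̄₂) = √(10.8571² + 3.5418²) = 11.4202 for independent samples with unequal variances.
With t* = 2.002, the margin is 2.002 × 11.4202 = 22.8632.
x̄₁ − x̄₂ = 340 − 416 = -76.0000; the interval is -76.0000 ± 22.8632 = (-98.86, -53.14).

(-98.86, -53.14)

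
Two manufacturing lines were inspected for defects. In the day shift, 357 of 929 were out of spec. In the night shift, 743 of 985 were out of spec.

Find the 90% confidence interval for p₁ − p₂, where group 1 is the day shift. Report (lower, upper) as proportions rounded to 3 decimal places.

(-0.405, -0.335)

Sample proportions: 357/929 = 0.3843, 743/985 = 0.7543.
Each SE is √(p̂(1−p̂)/n): √(0.3843·0.6157/929) = 0.01596 and √(0.7543·0.2457/985) = 0.01372.
SE(p̂₁ − p̂₂) = √(SE₁² + SE₂²) = √(0.0002547216 + 0.0001882384) = 0.02105, since the two samples are independent.
At 90% confidence z* = 1.645; margin = 1.645 × 0.02105 = 0.03463.
The difference is 0.3843 − 0.7543 = -0.3700, so the interval is -0.3700 ± 0.03463 = (-0.405, -0.335).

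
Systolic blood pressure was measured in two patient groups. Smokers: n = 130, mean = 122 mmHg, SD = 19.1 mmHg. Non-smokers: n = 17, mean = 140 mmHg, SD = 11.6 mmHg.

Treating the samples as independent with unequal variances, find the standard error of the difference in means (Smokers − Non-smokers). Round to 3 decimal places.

Per-group SEs: s₁/√n₁ = 19.1/√130 = 1.6752, s₂/√n₂ = 11.6/√17 = 2.8134.
Unpooled SE of the difference: √(2.80629504 + 7.91521956) = 3.2744.

3.274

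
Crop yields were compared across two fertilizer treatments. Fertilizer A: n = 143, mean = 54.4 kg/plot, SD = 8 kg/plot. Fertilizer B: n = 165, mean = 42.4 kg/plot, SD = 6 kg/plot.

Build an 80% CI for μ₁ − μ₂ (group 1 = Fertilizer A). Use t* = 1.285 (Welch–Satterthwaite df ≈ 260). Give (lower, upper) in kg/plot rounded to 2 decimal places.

Per-group SEs: s₁/√n₁ = 8/√143 = 0.6690, s₂/√n₂ = 6/√165 = 0.4671.
Unpooled SE of the difference: √(0.447561 + 0.21818241) = 0.8159.
Margin of error = t* · SE = 1.285 × 0.8159 = 1.0484.
x̄₁ − x̄₂ = 54.4 − 42.4 = 12.0000.
CI: 12.0000 ± 1.0484 = (10.95, 13.05).

(10.95, 13.05)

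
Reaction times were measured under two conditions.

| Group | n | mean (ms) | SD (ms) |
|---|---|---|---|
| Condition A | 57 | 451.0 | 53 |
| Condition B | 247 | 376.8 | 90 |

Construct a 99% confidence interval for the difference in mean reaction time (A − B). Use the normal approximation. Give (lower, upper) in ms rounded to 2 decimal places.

(50.86, 97.54)

Per-group SEs: s₁/√n₁ = 53/√57 = 7.0200, s₂/√n₂ = 90/√247 = 5.7266.
Unpooled SE of the difference: √(49.2804 + 32.79394756) = 9.0595.
Margin of error = z* · SE = 2.576 × 9.0595 = 23.3373.
x̄₁ − x̄₂ = 451.0 − 376.8 = 74.2000.
CI: 74.2000 ± 23.3373 = (50.86, 97.54).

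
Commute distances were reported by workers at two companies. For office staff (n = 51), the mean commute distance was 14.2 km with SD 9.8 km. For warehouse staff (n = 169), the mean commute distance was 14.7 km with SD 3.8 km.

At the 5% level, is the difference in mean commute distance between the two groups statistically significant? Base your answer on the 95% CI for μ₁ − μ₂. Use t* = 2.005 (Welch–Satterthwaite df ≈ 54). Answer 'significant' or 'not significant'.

not significant

Per-group SEs: s₁/√n₁ = 9.8/√51 = 1.3723, s₂/√n₂ = 3.8/√169 = 0.2923.
Unpooled SE of the difference: √(1.88320729 + 0.08543929) = 1.4031.
Margin of error = t* · SE = 2.005 × 1.4031 = 2.8132.
x̄₁ − x̄₂ = 14.2 − 14.7 = -0.5000.
CI: -0.5000 ± 2.8132 = (-3.3132, 2.3132).
The interval (-3.3132, 2.3132) contains 0, so the difference is not significant.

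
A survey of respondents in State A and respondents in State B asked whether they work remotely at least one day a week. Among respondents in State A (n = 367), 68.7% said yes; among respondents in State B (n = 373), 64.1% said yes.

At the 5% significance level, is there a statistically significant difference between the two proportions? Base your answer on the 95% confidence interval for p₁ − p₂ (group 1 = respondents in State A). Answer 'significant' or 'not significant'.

Each SE is √(p̂(1−p̂)/n): √(0.6870·0.3130/367) = 0.02421 and √(0.6410·0.3590/373) = 0.02484.
SE(p̂₁ − p̂₂) = √(SE₁² + SE₂²) = √(0.0005861241 + 0.0006170256) = 0.03469, since the two samples are independent.
At 95% confidence z* = 1.960; margin = 1.960 × 0.03469 = 0.06799.
The difference is 0.6870 − 0.6410 = 0.0460, so the interval is 0.0460 ± 0.06799 = (-0.02199, 0.11399).
The interval (-0.02199, 0.11399) contains 0, so the difference is not significant.

not significant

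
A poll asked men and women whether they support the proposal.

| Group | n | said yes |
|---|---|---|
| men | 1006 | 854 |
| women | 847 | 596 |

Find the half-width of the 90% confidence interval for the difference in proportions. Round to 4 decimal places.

0.0318

Sample proportions: 854/1006 = 0.8489, 596/847 = 0.7037.
Each SE is √(p̂(1−p̂)/n): √(0.8489·0.1511/1006) = 0.01129 and √(0.7037·0.2963/847) = 0.01569.
SE(p̂₁ − p̂₂) = √(SE₁² + SE₂²) = √(0.0001274641 + 0.0002461761) = 0.01933, since the two samples are independent.
At 90% confidence z* = 1.645; margin = 1.645 × 0.01933 = 0.03180.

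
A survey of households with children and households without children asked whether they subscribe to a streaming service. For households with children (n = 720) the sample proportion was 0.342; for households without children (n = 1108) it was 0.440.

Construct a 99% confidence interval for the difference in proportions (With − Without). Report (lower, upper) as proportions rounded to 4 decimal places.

Each SE is √(p̂(1−p̂)/n): √(0.3420·0.6580/720) = 0.01768 and √(0.4400·0.5600/1108) = 0.01491.
SE(p̂₁ − p̂₂) = √(SE₁² + SE₂²) = √(0.0003125824 + 0.0002223081) = 0.02313, since the two samples are independent.
At 99% confidence z* = 2.576; margin = 2.576 × 0.02313 = 0.05958.
The difference is 0.3420 − 0.4400 = -0.0980, so the interval is -0.0980 ± 0.05958 = (-0.1576, -0.0384).

(-0.1576, -0.0384)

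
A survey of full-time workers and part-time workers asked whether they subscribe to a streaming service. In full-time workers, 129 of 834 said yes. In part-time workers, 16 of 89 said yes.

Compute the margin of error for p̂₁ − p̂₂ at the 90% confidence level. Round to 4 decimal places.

First, p̂₁ = 129/834 = 0.1547; p̂₂ = 16/89 = 0.1798.
The two standard errors are √(0.1547×0.8453/834) = 0.01252 and √(0.1798×0.8202/89) = 0.04071.
Because the samples are independent, SE_diff = √(0.01252² + 0.04071²) = 0.04259.
Using z* = 1.645 for 90%, ME = 1.645 × 0.04259 = 0.07006.

0.0701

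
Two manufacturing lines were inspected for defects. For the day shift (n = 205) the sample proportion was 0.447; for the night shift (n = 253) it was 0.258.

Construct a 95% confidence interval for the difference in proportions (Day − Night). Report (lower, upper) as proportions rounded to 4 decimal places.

SE₁ = √(p̂₁(1−p̂₁)/n₁) = √(0.4470·0.5530/205) = 0.03472; SE₂ = √(0.2580·0.7420/253) = 0.02751.
Independent samples: SE of the difference = √(SE₁² + SE₂²) = √(0.0012054784 + 0.0007568001) = 0.04430.
z* for 95% confidence is 1.960, so the margin of error is 1.960 × 0.04430 = 0.08683.
Point estimate p̂₁ − p̂₂ = 0.4470 − 0.2580 = 0.1890.
0.1890 ± 0.08683 → (0.1022, 0.2758).

(0.1022, 0.2758)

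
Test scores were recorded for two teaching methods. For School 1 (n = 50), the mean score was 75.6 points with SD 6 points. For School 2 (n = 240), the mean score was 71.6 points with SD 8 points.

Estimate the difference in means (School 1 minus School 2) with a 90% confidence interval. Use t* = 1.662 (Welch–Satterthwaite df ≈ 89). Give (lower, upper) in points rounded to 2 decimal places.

(2.35, 5.65)

Standard errors of each mean: 6/√50 = 0.8485 and 8/√240 = 0.5164.
SE(x̄₁ − x̄₂) = √(0.8485² + 0.5164²) = 0.9933 for independent samples with unequal variances.
With t* = 1.662, the margin is 1.662 × 0.9933 = 1.6509.
x̄₁ − x̄₂ = 75.6 − 71.6 = 4.0000; the interval is 4.0000 ± 1.6509 = (2.35, 5.65).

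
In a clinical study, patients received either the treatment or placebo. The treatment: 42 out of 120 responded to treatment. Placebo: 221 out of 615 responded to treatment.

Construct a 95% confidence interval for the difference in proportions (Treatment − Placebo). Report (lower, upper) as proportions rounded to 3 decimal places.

(-0.103, 0.084)

First, p̂₁ = 42/120 = 0.3500; p̂₂ = 221/615 = 0.3593.
The two standard errors are √(0.3500×0.6500/120) = 0.04354 and √(0.3593×0.6407/615) = 0.01935.
Because the samples are independent, SE_diff = √(0.04354² + 0.01935²) = 0.04765.
Using z* = 1.960 for 95%, ME = 1.960 × 0.04765 = 0.09339.
p̂₁ − p̂₂ = -0.0093; interval -0.0093 ± 0.09339 gives (-0.103, 0.084).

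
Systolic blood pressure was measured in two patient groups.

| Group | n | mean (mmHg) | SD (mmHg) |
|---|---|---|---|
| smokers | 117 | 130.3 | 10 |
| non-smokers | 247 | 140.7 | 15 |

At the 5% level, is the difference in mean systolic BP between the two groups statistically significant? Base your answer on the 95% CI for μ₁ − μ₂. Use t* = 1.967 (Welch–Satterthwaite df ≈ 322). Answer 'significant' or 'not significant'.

significant

Standard errors of each mean: 10/√117 = 0.9245 and 15/√247 = 0.9544.
SE(x̄₁ − x̄₂) = √(0.9245² + 0.9544²) = 1.3288 for independent samples with unequal variances.
With t* = 1.967, the margin is 1.967 × 1.3288 = 2.6137.
x̄₁ − x̄₂ = 130.3 − 140.7 = -10.4000; the interval is -10.4000 ± 2.6137 = (-13.0137, -7.7863).
The interval (-13.0137, -7.7863) does not contain 0, so the difference is significant.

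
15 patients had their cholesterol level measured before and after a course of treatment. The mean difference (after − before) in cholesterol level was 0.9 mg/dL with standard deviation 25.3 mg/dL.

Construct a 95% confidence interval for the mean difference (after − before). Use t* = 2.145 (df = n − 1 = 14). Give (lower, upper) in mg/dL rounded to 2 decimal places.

(-13.11, 14.91)

Paired design: SE = s_d/√n = 25.3/√15 = 6.5324.
t* = 2.145; margin of error = 2.145 × 6.5324 = 14.0120.
0.9 ± 14.0120 → (-13.11, 14.91).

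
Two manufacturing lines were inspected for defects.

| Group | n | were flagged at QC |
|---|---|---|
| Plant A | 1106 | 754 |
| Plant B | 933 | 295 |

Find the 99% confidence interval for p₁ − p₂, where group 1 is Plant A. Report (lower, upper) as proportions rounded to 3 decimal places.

First, p̂₁ = 754/1106 = 0.6817; p̂₂ = 295/933 = 0.3162.
The two standard errors are √(0.6817×0.3183/1106) = 0.01401 and √(0.3162×0.6838/933) = 0.01522.
Because the samples are independent, SE_diff = √(0.01401² + 0.01522²) = 0.02069.
Using z* = 2.576 for 99%, ME = 2.576 × 0.02069 = 0.05330.
p̂₁ − p̂₂ = 0.3655; interval 0.3655 ± 0.05330 gives (0.312, 0.419).

(0.312, 0.419)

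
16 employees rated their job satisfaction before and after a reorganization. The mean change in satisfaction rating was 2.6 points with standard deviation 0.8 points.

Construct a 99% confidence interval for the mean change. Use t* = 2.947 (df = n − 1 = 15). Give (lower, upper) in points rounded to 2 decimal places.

This is a matched-pairs design, so SE = s_d/√n = 0.8/√16 = 0.2000.
Margin = 2.947 × 0.2000 = 0.5894; the interval is 2.6 ± 0.5894 = (2.01, 3.19).

(2.01, 3.19)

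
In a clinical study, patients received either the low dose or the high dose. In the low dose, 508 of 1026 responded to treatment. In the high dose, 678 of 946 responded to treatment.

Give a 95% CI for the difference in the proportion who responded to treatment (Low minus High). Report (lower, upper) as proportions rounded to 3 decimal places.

Sample proportions: 508/1026 = 0.4951, 678/946 = 0.7167.
Each SE is √(p̂(1−p̂)/n): √(0.4951·0.5049/1026) = 0.01561 and √(0.7167·0.2833/946) = 0.01465.
SE(p̂₁ − p̂₂) = √(SE₁² + SE₂²) = √(0.0002436721 + 0.0002146225) = 0.02141, since the two samples are independent.
At 95% confidence z* = 1.960; margin = 1.960 × 0.02141 = 0.04196.
The difference is 0.4951 − 0.7167 = -0.2216, so the interval is -0.2216 ± 0.04196 = (-0.264, -0.180).

(-0.264, -0.180)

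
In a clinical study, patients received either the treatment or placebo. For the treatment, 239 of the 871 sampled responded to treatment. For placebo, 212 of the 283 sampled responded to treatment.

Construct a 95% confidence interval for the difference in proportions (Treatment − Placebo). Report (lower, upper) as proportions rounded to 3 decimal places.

First, p̂₁ = 239/871 = 0.2744; p̂₂ = 212/283 = 0.7491.
The two standard errors are √(0.2744×0.7256/871) = 0.01512 and √(0.7491×0.2509/283) = 0.02577.
Because the samples are independent, SE_diff = √(0.01512² + 0.02577²) = 0.02988.
Using z* = 1.960 for 95%, ME = 1.960 × 0.02988 = 0.05856.
p̂₁ − p̂₂ = -0.4747; interval -0.4747 ± 0.05856 gives (-0.533, -0.416).

(-0.533, -0.416)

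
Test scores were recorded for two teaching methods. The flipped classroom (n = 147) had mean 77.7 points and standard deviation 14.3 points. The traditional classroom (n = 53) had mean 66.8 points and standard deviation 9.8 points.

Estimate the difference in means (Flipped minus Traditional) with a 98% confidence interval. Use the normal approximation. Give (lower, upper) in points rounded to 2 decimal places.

(6.74, 15.06)

Per-group SEs: s₁/√n₁ = 14.3/√147 = 1.1794, s₂/√n₂ = 9.8/√53 = 1.3461.
Unpooled SE of the difference: √(1.39098436 + 1.81198521) = 1.7897.
Margin of error = z* · SE = 2.326 × 1.7897 = 4.1628.
x̄₁ − x̄₂ = 77.7 − 66.8 = 10.9000.
CI: 10.9000 ± 4.1628 = (6.74, 15.06).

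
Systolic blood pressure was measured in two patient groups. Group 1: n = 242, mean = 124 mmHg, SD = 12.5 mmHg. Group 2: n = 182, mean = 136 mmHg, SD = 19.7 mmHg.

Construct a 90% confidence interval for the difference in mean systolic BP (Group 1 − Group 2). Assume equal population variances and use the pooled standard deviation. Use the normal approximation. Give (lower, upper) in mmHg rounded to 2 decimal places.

s_p = √[((n₁−1)s₁² + (n₂−1)s₂²)/(n₁+n₂−2)] = √[(241·12.5² + 181·19.7²)/422] = 15.9903.
SE = 15.9903·√(1/242 + 1/182) = 1.5689.
With z* = 1.645, margin = 1.645 × 1.5689 = 2.5808.
x̄₁ − x̄₂ = 124 − 136 = -12.0000; interval -12.0000 ± 2.5808 = (-14.58, -9.42).

(-14.58, -9.42)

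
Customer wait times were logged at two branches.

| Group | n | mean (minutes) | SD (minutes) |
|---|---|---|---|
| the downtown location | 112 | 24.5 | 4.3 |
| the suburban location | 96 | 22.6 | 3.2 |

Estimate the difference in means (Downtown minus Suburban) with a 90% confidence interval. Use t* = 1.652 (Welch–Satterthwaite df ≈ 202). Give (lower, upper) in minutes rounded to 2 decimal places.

Per-group SEs: s₁/√n₁ = 4.3/√112 = 0.4063, s₂/√n₂ = 3.2/√96 = 0.3266.
Unpooled SE of the difference: √(0.16507969 + 0.10666756) = 0.5213.
Margin of error = t* · SE = 1.652 × 0.5213 = 0.8612.
x̄₁ − x̄₂ = 24.5 − 22.6 = 1.9000.
CI: 1.9000 ± 0.8612 = (1.04, 2.76).

(1.04, 2.76)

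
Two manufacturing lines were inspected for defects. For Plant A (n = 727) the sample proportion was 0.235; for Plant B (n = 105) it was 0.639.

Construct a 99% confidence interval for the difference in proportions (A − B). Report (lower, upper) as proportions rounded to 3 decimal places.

SE₁ = √(p̂₁(1−p̂₁)/n₁) = √(0.2350·0.7650/727) = 0.01573; SE₂ = √(0.6390·0.3610/105) = 0.04687.
Independent samples: SE of the difference = √(SE₁² + SE₂²) = √(0.0002474329 + 0.0021967969) = 0.04944.
z* for 99% confidence is 2.576, so the margin of error is 2.576 × 0.04944 = 0.12736.
Point estimate p̂₁ − p̂₂ = 0.2350 − 0.6390 = -0.4040.
-0.4040 ± 0.12736 → (-0.531, -0.277).

(-0.531, -0.277)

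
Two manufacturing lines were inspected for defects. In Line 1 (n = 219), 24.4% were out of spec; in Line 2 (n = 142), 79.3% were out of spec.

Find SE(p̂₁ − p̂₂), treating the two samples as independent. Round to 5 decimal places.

0.04470

The two standard errors are √(0.2440×0.7560/219) = 0.02902 and √(0.7930×0.2070/142) = 0.03400.
Because the samples are independent, SE_diff = √(0.02902² + 0.03400²) = 0.04470.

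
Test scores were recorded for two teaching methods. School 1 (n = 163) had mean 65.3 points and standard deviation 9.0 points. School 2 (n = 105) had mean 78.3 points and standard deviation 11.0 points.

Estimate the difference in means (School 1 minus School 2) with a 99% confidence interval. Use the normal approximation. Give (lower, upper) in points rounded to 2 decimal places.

(-16.31, -9.69)

Standard errors of each mean: 9.0/√163 = 0.7049 and 11.0/√105 = 1.0735.
SE(x̄₁ − x̄₂) = √(0.7049² + 1.0735²) = 1.2842 for independent samples with unequal variances.
With z* = 2.576, the margin is 2.576 × 1.2842 = 3.3081.
x̄₁ − x̄₂ = 65.3 − 78.3 = -13.0000; the interval is -13.0000 ± 3.3081 = (-16.31, -9.69).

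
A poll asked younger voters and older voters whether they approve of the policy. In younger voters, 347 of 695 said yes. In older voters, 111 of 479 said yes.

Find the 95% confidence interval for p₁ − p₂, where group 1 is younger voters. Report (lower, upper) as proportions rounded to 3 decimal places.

(0.215, 0.321)

p̂₁ = 347/695 = 0.4993 and p̂₂ = 111/479 = 0.2317.
SE₁ = √(p̂₁(1−p̂₁)/n₁) = √(0.4993·0.5007/695) = 0.01897; SE₂ = √(0.2317·0.7683/479) = 0.01928.
Independent samples: SE of the difference = √(SE₁² + SE₂²) = √(0.0003598609 + 0.0003717184) = 0.02705.
z* for 95% confidence is 1.960, so the margin of error is 1.960 × 0.02705 = 0.05302.
Point estimate p̂₁ − p̂₂ = 0.4993 − 0.2317 = 0.2676.
0.2676 ± 0.05302 → (0.215, 0.321).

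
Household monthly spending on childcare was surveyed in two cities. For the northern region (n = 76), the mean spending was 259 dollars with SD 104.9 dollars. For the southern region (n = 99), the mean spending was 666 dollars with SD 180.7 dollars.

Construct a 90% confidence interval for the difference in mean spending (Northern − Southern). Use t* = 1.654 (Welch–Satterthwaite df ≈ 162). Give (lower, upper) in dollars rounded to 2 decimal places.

Standard errors of each mean: 104.9/√76 = 12.0329 and 180.7/√99 = 18.1610.
SE(x̄₁ − x̄₂) = √(12.0329² + 18.1610²) = 21.7856 for independent samples with unequal variances.
With t* = 1.654, the margin is 1.654 × 21.7856 = 36.0334.
x̄₁ − x̄₂ = 259 − 666 = -407.0000; the interval is -407.0000 ± 36.0334 = (-443.03, -370.97).

(-443.03, -370.97)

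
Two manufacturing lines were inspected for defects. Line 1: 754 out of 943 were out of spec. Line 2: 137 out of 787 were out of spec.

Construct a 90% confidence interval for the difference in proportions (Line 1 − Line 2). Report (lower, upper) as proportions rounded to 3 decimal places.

(0.595, 0.656)

Sample proportions: 754/943 = 0.7996, 137/787 = 0.1741.
Each SE is √(p̂(1−p̂)/n): √(0.7996·0.2004/943) = 0.01304 and √(0.1741·0.8259/787) = 0.01352.
SE(p̂₁ − p̂₂) = √(SE₁² + SE₂²) = √(0.0001700416 + 0.0001827904) = 0.01878, since the two samples are independent.
At 90% confidence z* = 1.645; margin = 1.645 × 0.01878 = 0.03089.
The difference is 0.7996 − 0.1741 = 0.6255, so the interval is 0.6255 ± 0.03089 = (0.595, 0.656).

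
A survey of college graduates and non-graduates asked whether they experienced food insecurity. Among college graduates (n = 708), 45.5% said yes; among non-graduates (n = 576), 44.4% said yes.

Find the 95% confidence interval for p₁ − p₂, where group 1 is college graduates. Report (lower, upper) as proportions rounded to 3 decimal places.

Each SE is √(p̂(1−p̂)/n): √(0.4550·0.5450/708) = 0.01871 and √(0.4440·0.5560/576) = 0.02070.
SE(p̂₁ − p̂₂) = √(SE₁² + SE₂²) = √(0.0003500641 + 0.00042849) = 0.02790, since the two samples are independent.
At 95% confidence z* = 1.960; margin = 1.960 × 0.02790 = 0.05468.
The difference is 0.4550 − 0.4440 = 0.0110, so the interval is 0.0110 ± 0.05468 = (-0.044, 0.066).

(-0.044, 0.066)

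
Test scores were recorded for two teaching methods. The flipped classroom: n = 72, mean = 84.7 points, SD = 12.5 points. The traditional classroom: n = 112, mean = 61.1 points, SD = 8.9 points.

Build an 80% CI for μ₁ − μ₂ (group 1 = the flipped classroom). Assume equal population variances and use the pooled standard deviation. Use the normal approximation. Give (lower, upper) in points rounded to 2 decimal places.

(21.58, 25.62)

s_p = √[((n₁−1)s₁² + (n₂−1)s₂²)/(n₁+n₂−2)] = √[(71·12.5² + 111·8.9²)/182] = 10.4529.
SE = 10.4529·√(1/72 + 1/112) = 1.5790.
With z* = 1.282, margin = 1.282 × 1.5790 = 2.0243.
x̄₁ − x̄₂ = 84.7 − 61.1 = 23.6000; interval 23.6000 ± 2.0243 = (21.58, 25.62).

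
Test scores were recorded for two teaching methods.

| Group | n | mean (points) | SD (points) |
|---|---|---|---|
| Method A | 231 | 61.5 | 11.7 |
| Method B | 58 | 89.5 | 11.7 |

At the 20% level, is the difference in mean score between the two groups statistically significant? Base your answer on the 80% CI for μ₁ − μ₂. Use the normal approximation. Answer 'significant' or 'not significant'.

Per-group SEs: s₁/√n₁ = 11.7/√231 = 0.7698, s₂/√n₂ = 11.7/√58 = 1.5363.
Unpooled SE of the difference: √(0.59259204 + 2.36021769) = 1.7184.
Margin of error = z* · SE = 1.282 × 1.7184 = 2.2030.
x̄₁ − x̄₂ = 61.5 − 89.5 = -28.0000.
CI: -28.0000 ± 2.2030 = (-30.2030, -25.7970).
The interval (-30.2030, -25.7970) does not contain 0, so the difference is significant.

significant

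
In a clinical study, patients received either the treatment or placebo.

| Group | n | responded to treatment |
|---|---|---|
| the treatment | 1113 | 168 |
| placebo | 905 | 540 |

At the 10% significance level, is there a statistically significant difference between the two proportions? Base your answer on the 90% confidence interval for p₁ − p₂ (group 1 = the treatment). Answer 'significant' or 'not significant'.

First, p̂₁ = 168/1113 = 0.1509; p̂₂ = 540/905 = 0.5967.
The two standard errors are √(0.1509×0.8491/1113) = 0.01073 and √(0.5967×0.4033/905) = 0.01631.
Because the samples are independent, SE_diff = √(0.01073² + 0.01631²) = 0.01952.
Using z* = 1.645 for 90%, ME = 1.645 × 0.01952 = 0.03211.
p̂₁ − p̂₂ = -0.4458; interval -0.4458 ± 0.03211 gives (-0.47791, -0.41369).
The interval (-0.47791, -0.41369) does not contain 0, so the difference is significant.

significant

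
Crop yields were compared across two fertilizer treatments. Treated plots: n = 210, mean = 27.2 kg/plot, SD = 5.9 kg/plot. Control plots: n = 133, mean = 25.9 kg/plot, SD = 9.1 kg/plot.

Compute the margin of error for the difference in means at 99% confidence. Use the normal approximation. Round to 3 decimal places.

Per-group SEs: s₁/√n₁ = 5.9/√210 = 0.4071, s₂/√n₂ = 9.1/√133 = 0.7891.
Unpooled SE of the difference: √(0.16573041 + 0.62267881) = 0.8879.
Margin of error = z* · SE = 2.576 × 0.8879 = 2.2872.

2.287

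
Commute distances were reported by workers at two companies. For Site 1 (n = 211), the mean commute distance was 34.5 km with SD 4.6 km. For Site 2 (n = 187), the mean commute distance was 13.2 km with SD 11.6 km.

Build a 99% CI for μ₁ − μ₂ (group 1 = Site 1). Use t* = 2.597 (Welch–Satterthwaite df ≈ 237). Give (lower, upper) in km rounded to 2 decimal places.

Standard errors of each mean: 4.6/√211 = 0.3167 and 11.6/√187 = 0.8483.
SE(x̄₁ − x̄₂) = √(0.3167² + 0.8483²) = 0.9055 for independent samples with unequal variances.
With t* = 2.597, the margin is 2.597 × 0.9055 = 2.3516.
x̄₁ − x̄₂ = 34.5 − 13.2 = 21.3000; the interval is 21.3000 ± 2.3516 = (18.95, 23.65).

(18.95, 23.65)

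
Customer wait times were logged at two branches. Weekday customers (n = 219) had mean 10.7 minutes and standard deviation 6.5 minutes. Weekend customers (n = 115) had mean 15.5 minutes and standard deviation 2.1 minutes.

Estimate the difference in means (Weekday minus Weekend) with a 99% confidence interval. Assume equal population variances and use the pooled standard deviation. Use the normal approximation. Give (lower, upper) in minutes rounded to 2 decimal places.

(-6.40, -3.20)

s_p = √[((n₁−1)s₁² + (n₂−1)s₂²)/(n₁+n₂−2)] = √[(218·6.5² + 114·2.1²)/332] = 5.4090.
SE = 5.4090·√(1/219 + 1/115) = 0.6229.
With z* = 2.576, margin = 2.576 × 0.6229 = 1.6046.
x̄₁ − x̄₂ = 10.7 − 15.5 = -4.8000; interval -4.8000 ± 1.6046 = (-6.40, -3.20).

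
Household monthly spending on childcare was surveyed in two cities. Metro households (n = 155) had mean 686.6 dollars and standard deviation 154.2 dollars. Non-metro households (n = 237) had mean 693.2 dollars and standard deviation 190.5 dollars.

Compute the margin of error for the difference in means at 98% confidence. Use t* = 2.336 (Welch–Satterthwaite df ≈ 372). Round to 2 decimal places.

40.90

SE₁ = s₁/√n₁ = 154.2/√155 = 12.3856; SE₂ = 190.5/√237 = 12.3743.
Independent samples, unequal variances: SE_diff = √(SE₁² + SE₂²) = √(153.40308736 + 153.12330049) = 17.5079.
t* = 2.336, so margin of error = 2.336 × 17.5079 = 40.8985.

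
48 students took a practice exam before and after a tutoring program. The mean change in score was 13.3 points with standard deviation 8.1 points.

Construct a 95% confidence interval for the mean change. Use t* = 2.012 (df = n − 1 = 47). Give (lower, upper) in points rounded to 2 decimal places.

Paired design: SE = s_d/√n = 8.1/√48 = 1.1691.
t* = 2.012; margin of error = 2.012 × 1.1691 = 2.3522.
13.3 ± 2.3522 → (10.95, 15.65).

(10.95, 15.65)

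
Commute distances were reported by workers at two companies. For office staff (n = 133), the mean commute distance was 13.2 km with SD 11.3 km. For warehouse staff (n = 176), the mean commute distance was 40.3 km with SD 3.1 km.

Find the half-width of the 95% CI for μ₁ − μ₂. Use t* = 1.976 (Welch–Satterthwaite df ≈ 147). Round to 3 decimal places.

Standard errors of each mean: 11.3/√133 = 0.9798 and 3.1/√176 = 0.2337.
SE(x̄₁ − x̄₂) = √(0.9798² + 0.2337²) = 1.0073 for independent samples with unequal variances.
With t* = 1.976, the margin is 1.976 × 1.0073 = 1.9904.

1.990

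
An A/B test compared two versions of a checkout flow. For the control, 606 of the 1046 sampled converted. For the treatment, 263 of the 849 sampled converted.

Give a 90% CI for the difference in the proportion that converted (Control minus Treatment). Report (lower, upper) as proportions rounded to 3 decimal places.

Sample proportions: 606/1046 = 0.5793, 263/849 = 0.3098.
Each SE is √(p̂(1−p̂)/n): √(0.5793·0.4207/1046) = 0.01526 and √(0.3098·0.6902/849) = 0.01587.
SE(p̂₁ − p̂₂) = √(SE₁² + SE₂²) = √(0.0002328676 + 0.0002518569) = 0.02202, since the two samples are independent.
At 90% confidence z* = 1.645; margin = 1.645 × 0.02202 = 0.03622.
The difference is 0.5793 − 0.3098 = 0.2695, so the interval is 0.2695 ± 0.03622 = (0.233, 0.306).

(0.233, 0.306)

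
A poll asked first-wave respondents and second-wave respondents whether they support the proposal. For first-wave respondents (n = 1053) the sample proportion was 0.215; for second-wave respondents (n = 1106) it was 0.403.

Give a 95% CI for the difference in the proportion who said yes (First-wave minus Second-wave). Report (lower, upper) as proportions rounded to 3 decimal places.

(-0.226, -0.150)

The two standard errors are √(0.2150×0.7850/1053) = 0.01266 and √(0.4030×0.5970/1106) = 0.01475.
Because the samples are independent, SE_diff = √(0.01266² + 0.01475²) = 0.01944.
Using z* = 1.960 for 95%, ME = 1.960 × 0.01944 = 0.03810.
p̂₁ − p̂₂ = -0.1880; interval -0.1880 ± 0.03810 gives (-0.226, -0.150).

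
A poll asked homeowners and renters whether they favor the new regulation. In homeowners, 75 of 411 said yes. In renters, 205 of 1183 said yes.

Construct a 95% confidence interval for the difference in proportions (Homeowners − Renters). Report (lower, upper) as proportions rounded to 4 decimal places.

First, p̂₁ = 75/411 = 0.1825; p̂₂ = 205/1183 = 0.1733.
The two standard errors are √(0.1825×0.8175/411) = 0.01905 and √(0.1733×0.8267/1183) = 0.01100.
Because the samples are independent, SE_diff = √(0.01905² + 0.01100²) = 0.02200.
Using z* = 1.960 for 95%, ME = 1.960 × 0.02200 = 0.04312.
p̂₁ − p̂₂ = 0.0092; interval 0.0092 ± 0.04312 gives (-0.0339, 0.0523).

(-0.0339, 0.0523)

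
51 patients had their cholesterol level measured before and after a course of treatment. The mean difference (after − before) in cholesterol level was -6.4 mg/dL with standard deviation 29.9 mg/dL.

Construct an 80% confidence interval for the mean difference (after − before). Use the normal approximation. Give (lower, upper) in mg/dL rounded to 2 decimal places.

Paired design: SE = s_d/√n = 29.9/√51 = 4.1868.
z* = 1.282; margin of error = 1.282 × 4.1868 = 5.3675.
-6.4 ± 5.3675 → (-11.77, -1.03).

(-11.77, -1.03)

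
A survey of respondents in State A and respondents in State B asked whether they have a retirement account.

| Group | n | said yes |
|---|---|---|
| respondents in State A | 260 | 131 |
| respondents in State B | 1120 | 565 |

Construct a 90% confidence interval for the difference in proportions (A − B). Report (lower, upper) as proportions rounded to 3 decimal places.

(-0.057, 0.056)

First, p̂₁ = 131/260 = 0.5038; p̂₂ = 565/1120 = 0.5045.
The two standard errors are √(0.5038×0.4962/260) = 0.03101 and √(0.5045×0.4955/1120) = 0.01494.
Because the samples are independent, SE_diff = √(0.03101² + 0.01494²) = 0.03442.
Using z* = 1.645 for 90%, ME = 1.645 × 0.03442 = 0.05662.
p̂₁ − p̂₂ = -0.0007; interval -0.0007 ± 0.05662 gives (-0.057, 0.056).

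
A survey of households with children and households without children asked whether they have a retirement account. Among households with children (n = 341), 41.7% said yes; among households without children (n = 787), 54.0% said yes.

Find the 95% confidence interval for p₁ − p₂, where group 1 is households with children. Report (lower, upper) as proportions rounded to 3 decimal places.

(-0.186, -0.060)

Each SE is √(p̂(1−p̂)/n): √(0.4170·0.5830/341) = 0.02670 and √(0.5400·0.4600/787) = 0.01777.
SE(p̂₁ − p̂₂) = √(SE₁² + SE₂²) = √(0.00071289 + 0.0003157729) = 0.03207, since the two samples are independent.
At 95% confidence z* = 1.960; margin = 1.960 × 0.03207 = 0.06286.
The difference is 0.4170 − 0.5400 = -0.1230, so the interval is -0.1230 ± 0.06286 = (-0.186, -0.060).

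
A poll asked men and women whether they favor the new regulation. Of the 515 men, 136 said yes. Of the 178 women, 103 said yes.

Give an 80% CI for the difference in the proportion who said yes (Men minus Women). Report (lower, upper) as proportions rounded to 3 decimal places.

p̂₁ = 136/515 = 0.2641 and p̂₂ = 103/178 = 0.5787.
SE₁ = √(p̂₁(1−p̂₁)/n₁) = √(0.2641·0.7359/515) = 0.01943; SE₂ = √(0.5787·0.4213/178) = 0.03701.
Independent samples: SE of the difference = √(SE₁² + SE₂²) = √(0.0003775249 + 0.0013697401) = 0.04180.
z* for 80% confidence is 1.282, so the margin of error is 1.282 × 0.04180 = 0.05359.
Point estimate p̂₁ − p̂₂ = 0.2641 − 0.5787 = -0.3146.
-0.3146 ± 0.05359 → (-0.368, -0.261).

(-0.368, -0.261)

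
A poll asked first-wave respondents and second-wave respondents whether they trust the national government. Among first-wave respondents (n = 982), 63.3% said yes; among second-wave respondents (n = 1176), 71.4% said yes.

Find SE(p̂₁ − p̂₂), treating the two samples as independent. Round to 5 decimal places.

The two standard errors are √(0.6330×0.3670/982) = 0.01538 and √(0.7140×0.2860/1176) = 0.01318.
Because the samples are independent, SE_diff = √(0.01538² + 0.01318²) = 0.02025.

0.02025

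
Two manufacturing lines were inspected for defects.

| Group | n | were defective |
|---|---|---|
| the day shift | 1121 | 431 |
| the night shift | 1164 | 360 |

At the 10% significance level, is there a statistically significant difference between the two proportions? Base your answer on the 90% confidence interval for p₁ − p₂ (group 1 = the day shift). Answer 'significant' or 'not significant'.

Sample proportions: 431/1121 = 0.3845, 360/1164 = 0.3093.
Each SE is √(p̂(1−p̂)/n): √(0.3845·0.6155/1121) = 0.01453 and √(0.3093·0.6907/1164) = 0.01355.
SE(p̂₁ − p̂₂) = √(SE₁² + SE₂²) = √(0.0002111209 + 0.0001836025) = 0.01987, since the two samples are independent.
At 90% confidence z* = 1.645; margin = 1.645 × 0.01987 = 0.03269.
The difference is 0.3845 − 0.3093 = 0.0752, so the interval is 0.0752 ± 0.03269 = (0.04251, 0.10789).
The interval (0.04251, 0.10789) does not contain 0, so the difference is significant.

significant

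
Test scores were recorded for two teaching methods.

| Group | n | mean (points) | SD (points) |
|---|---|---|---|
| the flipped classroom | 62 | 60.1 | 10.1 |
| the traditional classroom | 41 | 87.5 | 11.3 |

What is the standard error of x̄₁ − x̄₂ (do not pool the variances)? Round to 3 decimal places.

Per-group SEs: s₁/√n₁ = 10.1/√62 = 1.2827, s₂/√n₂ = 11.3/√41 = 1.7648.
Unpooled SE of the difference: √(1.64531929 + 3.11451904) = 2.1817.

2.182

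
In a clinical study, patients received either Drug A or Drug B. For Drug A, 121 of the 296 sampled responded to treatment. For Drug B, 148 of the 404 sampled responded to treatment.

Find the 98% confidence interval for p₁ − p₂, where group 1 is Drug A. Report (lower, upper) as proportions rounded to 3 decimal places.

p̂₁ = 121/296 = 0.4088 and p̂₂ = 148/404 = 0.3663.
SE₁ = √(p̂₁(1−p̂₁)/n₁) = √(0.4088·0.5912/296) = 0.02857; SE₂ = √(0.3663·0.6337/404) = 0.02397.
Independent samples: SE of the difference = √(SE₁² + SE₂²) = √(0.0008162449 + 0.0005745609) = 0.03729.
z* for 98% confidence is 2.326, so the margin of error is 2.326 × 0.03729 = 0.08674.
Point estimate p̂₁ − p̂₂ = 0.4088 − 0.3663 = 0.0425.
0.0425 ± 0.08674 → (-0.044, 0.129).

(-0.044, 0.129)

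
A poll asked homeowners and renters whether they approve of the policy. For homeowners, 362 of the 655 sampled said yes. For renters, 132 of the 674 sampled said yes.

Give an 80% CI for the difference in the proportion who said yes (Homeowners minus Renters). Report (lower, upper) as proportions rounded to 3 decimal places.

First, p̂₁ = 362/655 = 0.5527; p̂₂ = 132/674 = 0.1958.
The two standard errors are √(0.5527×0.4473/655) = 0.01943 and √(0.1958×0.8042/674) = 0.01528.
Because the samples are independent, SE_diff = √(0.01943² + 0.01528²) = 0.02472.
Using z* = 1.282 for 80%, ME = 1.282 × 0.02472 = 0.03169.
p̂₁ − p̂₂ = 0.3569; interval 0.3569 ± 0.03169 gives (0.325, 0.389).

(0.325, 0.389)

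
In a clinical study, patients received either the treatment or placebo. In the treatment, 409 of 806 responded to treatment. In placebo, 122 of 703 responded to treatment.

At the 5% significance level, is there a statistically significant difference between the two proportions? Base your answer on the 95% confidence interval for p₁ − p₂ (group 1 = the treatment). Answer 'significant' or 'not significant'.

significant

Sample proportions: 409/806 = 0.5074, 122/703 = 0.1735.
Each SE is √(p̂(1−p̂)/n): √(0.5074·0.4926/806) = 0.01761 and √(0.1735·0.8265/703) = 0.01428.
SE(p̂₁ − p̂₂) = √(SE₁² + SE₂²) = √(0.0003101121 + 0.0002039184) = 0.02267, since the two samples are independent.
At 95% confidence z* = 1.960; margin = 1.960 × 0.02267 = 0.04443.
The difference is 0.5074 − 0.1735 = 0.3339, so the interval is 0.3339 ± 0.04443 = (0.28947, 0.37833).
The interval (0.28947, 0.37833) does not contain 0, so the difference is significant.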